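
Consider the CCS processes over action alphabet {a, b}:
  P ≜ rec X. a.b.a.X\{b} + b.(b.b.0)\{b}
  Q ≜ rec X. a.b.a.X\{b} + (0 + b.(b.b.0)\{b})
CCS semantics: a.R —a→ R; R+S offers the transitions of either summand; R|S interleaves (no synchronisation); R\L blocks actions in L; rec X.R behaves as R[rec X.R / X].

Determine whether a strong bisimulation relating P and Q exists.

LTS(P): 6 reachable states
  s0 = rec X. a.b.a.X\{b} + b.(b.b.0)\{b} | --a--▸ s1, --b--▸ s2
  s1 = b.a.(rec X. a.b.a.X\{b} + b.(b.b.0)\{b})\{b} | --b--▸ s3
  s2 = (b.b.0)\{b} | (no moves)
  s3 = a.(rec X. a.b.a.X\{b} + b.(b.b.0)\{b})\{b} | --a--▸ s4
  s4 = (rec X. a.b.a.X\{b} + b.(b.b.0)\{b})\{b} | --a--▸ s5
  s5 = (b.a.(rec X. a.b.a.X\{b} + b.(b.b.0)\{b})\{b})\{b} | (no moves)
LTS(Q): 6 reachable states
  t0 = rec X. a.b.a.X\{b} + (0 + b.(b.b.0)\{b}) | --a--▸ t1, --b--▸ t2
  t1 = b.a.(rec X. a.b.a.X\{b} + (0 + b.(b.b.0)\{b}))\{b} | --b--▸ t3
  t2 = (b.b.0)\{b} | (no moves)
  t3 = a.(rec X. a.b.a.X\{b} + (0 + b.(b.b.0)\{b}))\{b} | --a--▸ t4
  t4 = (rec X. a.b.a.X\{b} + (0 + b.(b.b.0)\{b}))\{b} | --a--▸ t5
  t5 = (b.a.(rec X. a.b.a.X\{b} + (0 + b.(b.b.0)\{b}))\{b})\{b} | (no moves)
Coarsest stable partition (strong bisimilarity classes):
  B0 = {s0, t0}
  B1 = {s1, t1}
  B2 = {s3, t3}
  B3 = {s4, t4}
  B4 = {s2, s5, t2, t5}
s0 ∈ B0, t0 ∈ B0 → same block

YES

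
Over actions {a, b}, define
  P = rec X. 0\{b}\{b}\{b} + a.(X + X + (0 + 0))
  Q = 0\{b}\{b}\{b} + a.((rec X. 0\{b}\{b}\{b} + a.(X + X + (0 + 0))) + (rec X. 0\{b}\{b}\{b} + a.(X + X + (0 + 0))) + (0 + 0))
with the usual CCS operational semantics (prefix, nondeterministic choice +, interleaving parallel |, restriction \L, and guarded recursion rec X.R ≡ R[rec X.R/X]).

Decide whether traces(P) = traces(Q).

trace-equivalent

Reachable graph of P (2 states):
  u0 = rec X. 0\{b}\{b}\{b} + a.(X + X + (0 + 0)) has moves =a=> u1
  u1 = (rec X. 0\{b}\{b}\{b} + a.(X + X + (0 + 0))) + (rec X. 0\{b}\{b}\{b} + a.(X + X + (0 + 0))) + (0 + 0) has moves =a=> u1
Reachable graph of Q (2 states):
  v0 = 0\{b}\{b}\{b} + a.((rec X. 0\{b}\{b}\{b} + a.(X + X + (0 + 0))) + (rec X. 0\{b}\{b}\{b} + a.(X + X + (0 + 0))) + (0 + 0)) has moves =a=> v1
  v1 = (rec X. 0\{b}\{b}\{b} + a.(X + X + (0 + 0))) + (rec X. 0\{b}\{b}\{b} + a.(X + X + (0 + 0))) + (0 + 0) has moves =a=> v1
Bisimilarity quotient blocks:
  B0 = {u0, u1, v0, v1}
u0 ∈ B0, v0 ∈ B0 → same block
Bisimilar ⇒ trace-equivalent.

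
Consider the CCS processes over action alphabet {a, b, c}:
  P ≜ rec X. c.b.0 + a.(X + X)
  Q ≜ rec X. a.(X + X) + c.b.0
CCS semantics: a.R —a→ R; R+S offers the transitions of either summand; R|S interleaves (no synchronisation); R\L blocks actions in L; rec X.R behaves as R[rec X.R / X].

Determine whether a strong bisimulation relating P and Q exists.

P ~ Q

LTS(P): 4 reachable states
  s0 = rec X. c.b.0 + a.(X + X) :: —a→ s1, —c→ s2
  s1 = (rec X. c.b.0 + a.(X + X)) + (rec X. c.b.0 + a.(X + X)) :: —a→ s1, —c→ s2
  s2 = b.0 :: —b→ s3
  s3 = 0 :: (no moves)
LTS(Q): 4 reachable states
  t0 = rec X. a.(X + X) + c.b.0 :: —a→ t1, —c→ t2
  t1 = (rec X. a.(X + X) + c.b.0) + (rec X. a.(X + X) + c.b.0) :: —a→ t1, —c→ t2
  t2 = b.0 :: —b→ t3
  t3 = 0 :: (no moves)
Partition-refinement fixed point:
  B0 = {s0, s1, t0, t1}
  B1 = {s2, t2}
  B2 = {s3, t3}
s0 ∈ B0, t0 ∈ B0 → same block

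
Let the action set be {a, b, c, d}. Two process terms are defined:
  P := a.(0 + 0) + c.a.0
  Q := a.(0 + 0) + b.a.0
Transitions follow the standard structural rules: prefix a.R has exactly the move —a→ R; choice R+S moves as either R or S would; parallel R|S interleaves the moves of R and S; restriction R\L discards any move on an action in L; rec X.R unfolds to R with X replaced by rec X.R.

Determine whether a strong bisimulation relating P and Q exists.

P's transition system — 4 states:
  p0 = a.(0 + 0) + c.a.0 | =a=> p1, =c=> p2
  p1 = 0 + 0 | ·
  p2 = a.0 | =a=> p3
  p3 = 0 | ·
Q's transition system — 4 states:
  q0 = a.(0 + 0) + b.a.0 | =a=> q1, =b=> q2
  q1 = 0 + 0 | ·
  q2 = a.0 | =a=> q3
  q3 = 0 | ·
Coarsest stable partition (strong bisimilarity classes):
  B0 = {p0}
  B1 = {p1, p3, q1, q3}
  B2 = {p2, q2}
  B3 = {q0}
p0 ∈ B0, q0 ∈ B3 → different blocks

P ≁ Q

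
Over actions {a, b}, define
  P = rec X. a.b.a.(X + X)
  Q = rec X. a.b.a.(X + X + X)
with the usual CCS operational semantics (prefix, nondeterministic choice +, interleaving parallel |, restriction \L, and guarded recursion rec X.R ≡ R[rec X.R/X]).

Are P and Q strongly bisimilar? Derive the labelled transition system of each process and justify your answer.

P ~ Q

P's transition system — 4 states:
  s0 = rec X. a.b.a.(X + X) has moves -a-> s1
  s1 = b.a.((rec X. a.b.a.(X + X)) + (rec X. a.b.a.(X + X))) has moves -b-> s2
  s2 = a.((rec X. a.b.a.(X + X)) + (rec X. a.b.a.(X + X))) has moves -a-> s3
  s3 = (rec X. a.b.a.(X + X)) + (rec X. a.b.a.(X + X)) has moves -a-> s1
Q's transition system — 4 states:
  t0 = rec X. a.b.a.(X + X + X) has moves -a-> t1
  t1 = b.a.((rec X. a.b.a.(X + X + X)) + (rec X. a.b.a.(X + X + X)) + (rec X. a.b.a.(X + X + X))) has moves -b-> t2
  t2 = a.((rec X. a.b.a.(X + X + X)) + (rec X. a.b.a.(X + X + X)) + (rec X. a.b.a.(X + X + X))) has moves -a-> t3
  t3 = (rec X. a.b.a.(X + X + X)) + (rec X. a.b.a.(X + X + X)) + (rec X. a.b.a.(X + X + X)) has moves -a-> t1
Coarsest stable partition (strong bisimilarity classes):
  B0 = {s0, s3, t0, t3}
  B1 = {s1, t1}
  B2 = {s2, t2}
s0 ∈ B0, t0 ∈ B0 → same block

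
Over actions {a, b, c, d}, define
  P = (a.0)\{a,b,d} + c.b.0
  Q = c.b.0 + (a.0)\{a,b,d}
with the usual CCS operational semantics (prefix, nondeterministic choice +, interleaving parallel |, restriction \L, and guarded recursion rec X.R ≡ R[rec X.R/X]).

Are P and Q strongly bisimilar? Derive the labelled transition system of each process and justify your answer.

bisimilar

LTS(P): 3 reachable states
  s0 = (a.0)\{a,b,d} + c.b.0 | --c--▸ s1
  s1 = b.0 | --b--▸ s2
  s2 = 0 | ∅
LTS(Q): 3 reachable states
  t0 = c.b.0 + (a.0)\{a,b,d} | --c--▸ t1
  t1 = b.0 | --b--▸ t2
  t2 = 0 | ∅
Coarsest stable partition (strong bisimilarity classes):
  B0 = {s0, t0}
  B1 = {s1, t1}
  B2 = {s2, t2}
s0 ∈ B0, t0 ∈ B0 → same block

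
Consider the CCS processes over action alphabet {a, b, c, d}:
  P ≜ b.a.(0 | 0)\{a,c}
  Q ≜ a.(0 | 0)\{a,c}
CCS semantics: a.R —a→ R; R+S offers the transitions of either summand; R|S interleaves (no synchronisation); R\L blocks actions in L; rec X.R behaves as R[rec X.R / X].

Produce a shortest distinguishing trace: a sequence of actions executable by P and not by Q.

Reachable graph of P (3 states):
  m0 = b.a.(0 | 0)\{a,c} ⊢ --b--▸ m1
  m1 = a.(0 | 0)\{a,c} ⊢ --a--▸ m2
  m2 = (0 | 0)\{a,c} ⊢ deadlocked
Reachable graph of Q (2 states):
  n0 = a.(0 | 0)\{a,c} ⊢ --a--▸ n1
  n1 = (0 | 0)\{a,c} ⊢ deadlocked
Executing b from P (initial set {m0}):
  after b @ step 1: {m1}
  P completes σ.
Executing b from Q (initial set {n0}):
  after b @ step 1: ∅  — Q cannot continue

b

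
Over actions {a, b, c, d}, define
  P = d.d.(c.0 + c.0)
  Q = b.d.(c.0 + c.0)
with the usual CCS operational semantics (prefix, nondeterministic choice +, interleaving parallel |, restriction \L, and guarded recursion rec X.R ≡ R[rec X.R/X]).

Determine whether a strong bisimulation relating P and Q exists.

LTS(P): 4 reachable states
  m0 = d.d.(c.0 + c.0) | --d--▸ m1
  m1 = d.(c.0 + c.0) | --d--▸ m2
  m2 = c.0 + c.0 | --c--▸ m3
  m3 = 0 | (no moves)
LTS(Q): 4 reachable states
  n0 = b.d.(c.0 + c.0) | --b--▸ n1
  n1 = d.(c.0 + c.0) | --d--▸ n2
  n2 = c.0 + c.0 | --c--▸ n3
  n3 = 0 | (no moves)
Coarsest stable partition (strong bisimilarity classes):
  B0 = {m0}
  B1 = {m1, n1}
  B2 = {m2, n2}
  B3 = {m3, n3}
  B4 = {n0}
m0 ∈ B0, n0 ∈ B4 → different blocks

NO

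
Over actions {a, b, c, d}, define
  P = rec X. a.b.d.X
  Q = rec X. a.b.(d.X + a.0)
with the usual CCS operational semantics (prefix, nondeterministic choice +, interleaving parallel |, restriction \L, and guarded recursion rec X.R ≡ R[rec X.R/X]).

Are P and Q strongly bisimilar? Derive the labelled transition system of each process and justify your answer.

NO

LTS(P): 3 reachable states
  p0 = rec X. a.b.d.X ⊢ -a-> p1
  p1 = b.d.(rec X. a.b.d.X) ⊢ -b-> p2
  p2 = d.(rec X. a.b.d.X) ⊢ -d-> p0
LTS(Q): 4 reachable states
  q0 = rec X. a.b.(d.X + a.0) ⊢ -a-> q1
  q1 = b.(d.(rec X. a.b.(d.X + a.0)) + a.0) ⊢ -b-> q2
  q2 = d.(rec X. a.b.(d.X + a.0)) + a.0 ⊢ -a-> q3, -d-> q0
  q3 = 0 ⊢ stopped
Coarsest stable partition (strong bisimilarity classes):
  B0 = {p0}
  B1 = {p1}
  B2 = {p2}
  B3 = {q0}
  B4 = {q1}
  B5 = {q2}
  B6 = {q3}
p0 ∈ B0, q0 ∈ B3 → different blocks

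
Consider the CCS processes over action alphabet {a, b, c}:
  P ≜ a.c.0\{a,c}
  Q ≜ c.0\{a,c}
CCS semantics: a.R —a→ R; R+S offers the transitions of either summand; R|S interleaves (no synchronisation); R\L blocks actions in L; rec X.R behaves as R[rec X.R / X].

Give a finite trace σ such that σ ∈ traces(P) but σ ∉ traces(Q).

Reachable graph of P (3 states):
  m0 = a.c.0\{a,c} has moves ··a··> m1
  m1 = c.0\{a,c} has moves ··c··> m2
  m2 = 0\{a,c} has moves ∅
Reachable graph of Q (2 states):
  n0 = c.0\{a,c} has moves ··c··> n1
  n1 = 0\{a,c} has moves ∅
Run σ = ⟨a⟩ on P: start {m0}
  [1] a ⇒ {m1}
  ✓ P
Run σ = ⟨a⟩ on Q: start {n0}
  [1] a ⇒ ∅  — Q cannot continue

a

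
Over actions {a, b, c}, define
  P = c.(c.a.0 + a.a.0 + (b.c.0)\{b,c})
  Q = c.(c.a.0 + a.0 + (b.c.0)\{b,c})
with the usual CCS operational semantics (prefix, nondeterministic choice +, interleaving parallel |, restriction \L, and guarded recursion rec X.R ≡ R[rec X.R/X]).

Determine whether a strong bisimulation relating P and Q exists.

LTS(P): 4 reachable states
  u0 = c.(c.a.0 + a.a.0 + (b.c.0)\{b,c}) has moves -c-> u1
  u1 = c.a.0 + a.a.0 + (b.c.0)\{b,c} has moves -a-> u2, -c-> u2
  u2 = a.0 has moves -a-> u3
  u3 = 0 has moves deadlocked
LTS(Q): 4 reachable states
  v0 = c.(c.a.0 + a.0 + (b.c.0)\{b,c}) has moves -c-> v1
  v1 = c.a.0 + a.0 + (b.c.0)\{b,c} has moves -a-> v2, -c-> v3
  v2 = 0 has moves deadlocked
  v3 = a.0 has moves -a-> v2
Bisimilarity quotient blocks:
  B0 = {u0}
  B1 = {u1}
  B2 = {u2, v3}
  B3 = {u3, v2}
  B4 = {v0}
  B5 = {v1}
u0 ∈ B0, v0 ∈ B4 → different blocks

P ≁ Q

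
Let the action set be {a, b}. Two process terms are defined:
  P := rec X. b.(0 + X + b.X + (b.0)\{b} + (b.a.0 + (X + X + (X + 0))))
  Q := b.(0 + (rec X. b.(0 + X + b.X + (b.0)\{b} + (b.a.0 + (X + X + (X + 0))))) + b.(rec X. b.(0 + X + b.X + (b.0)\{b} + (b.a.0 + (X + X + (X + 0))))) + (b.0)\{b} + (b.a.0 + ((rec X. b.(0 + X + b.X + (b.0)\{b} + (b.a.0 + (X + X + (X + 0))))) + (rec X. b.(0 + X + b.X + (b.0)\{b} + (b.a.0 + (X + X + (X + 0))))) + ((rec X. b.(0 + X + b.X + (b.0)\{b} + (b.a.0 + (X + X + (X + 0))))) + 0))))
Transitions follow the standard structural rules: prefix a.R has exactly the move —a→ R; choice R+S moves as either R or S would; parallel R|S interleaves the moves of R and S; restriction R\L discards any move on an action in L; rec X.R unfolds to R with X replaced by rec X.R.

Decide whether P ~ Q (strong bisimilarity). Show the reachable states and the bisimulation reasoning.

bisimilar

P's transition system — 4 states:
  m0 = rec X. b.(0 + X + b.X + (b.0)\{b} + (b.a.0 + (X + X + (X + 0)))) | --b--▸ m1
  m1 = 0 + (rec X. b.(0 + X + b.X + (b.0)\{b} + (b.a.0 + (X + X + (X + 0))))) + b.(rec X. b.(0 + X + b.X + (b.0)\{b} + (b.a.0 + (X + X + (X + 0))))) + (b.0)\{b} + (b.a.0 + ((rec X. b.(0 + X + b.X + (b.0)\{b} + (b.a.0 + (X + X + (X + 0))))) + (rec X. b.(0 + X + b.X + (b.0)\{b} + (b.a.0 + (X + X + (X + 0))))) + ((rec X. b.(0 + X + b.X + (b.0)\{b} + (b.a.0 + (X + X + (X + 0))))) + 0))) | --b--▸ m0, --b--▸ m1, --b--▸ m2
  m2 = a.0 | --a--▸ m3
  m3 = 0 | ·
Q's transition system — 5 states:
  n0 = b.(0 + (rec X. b.(0 + X + b.X + (b.0)\{b} + (b.a.0 + (X + X + (X + 0))))) + b.(rec X. b.(0 + X + b.X + (b.0)\{b} + (b.a.0 + (X + X + (X + 0))))) + (b.0)\{b} + (b.a.0 + ((rec X. b.(0 + X + b.X + (b.0)\{b} + (b.a.0 + (X + X + (X + 0))))) + (rec X. b.(0 + X + b.X + (b.0)\{b} + (b.a.0 + (X + X + (X + 0))))) + ((rec X. b.(0 + X + b.X + (b.0)\{b} + (b.a.0 + (X + X + (X + 0))))) + 0)))) | --b--▸ n1
  n1 = 0 + (rec X. b.(0 + X + b.X + (b.0)\{b} + (b.a.0 + (X + X + (X + 0))))) + b.(rec X. b.(0 + X + b.X + (b.0)\{b} + (b.a.0 + (X + X + (X + 0))))) + (b.0)\{b} + (b.a.0 + ((rec X. b.(0 + X + b.X + (b.0)\{b} + (b.a.0 + (X + X + (X + 0))))) + (rec X. b.(0 + X + b.X + (b.0)\{b} + (b.a.0 + (X + X + (X + 0))))) + ((rec X. b.(0 + X + b.X + (b.0)\{b} + (b.a.0 + (X + X + (X + 0))))) + 0))) | --b--▸ n1, --b--▸ n2, --b--▸ n3
  n2 = a.0 | --a--▸ n4
  n3 = rec X. b.(0 + X + b.X + (b.0)\{b} + (b.a.0 + (X + X + (X + 0)))) | --b--▸ n1
  n4 = 0 | ·
Bisimilarity quotient blocks:
  B0 = {m0, n0, n3}
  B1 = {m1, n1}
  B2 = {m2, n2}
  B3 = {m3, n4}
m0 ∈ B0, n0 ∈ B0 → same block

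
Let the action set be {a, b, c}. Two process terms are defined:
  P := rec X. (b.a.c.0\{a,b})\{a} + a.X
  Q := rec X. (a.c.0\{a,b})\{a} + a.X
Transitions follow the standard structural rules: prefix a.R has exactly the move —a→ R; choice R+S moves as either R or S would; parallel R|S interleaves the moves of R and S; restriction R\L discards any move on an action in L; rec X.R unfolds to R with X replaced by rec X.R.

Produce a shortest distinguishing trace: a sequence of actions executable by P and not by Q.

b

Reachable graph of P (2 states):
  m0 = rec X. (b.a.c.0\{a,b})\{a} + a.X ⊢ —a→ m0, —b→ m1
  m1 = (a.c.0\{a,b})\{a} ⊢ ·
Reachable graph of Q (1 states):
  n0 = rec X. (a.c.0\{a,b})\{a} + a.X ⊢ —a→ n0
Trace ⟨b⟩ through P, begin at {m0}:
  [1] b ⇒ {m1}
  P completes σ.
Trace ⟨b⟩ through Q, begin at {n0}:
  [1] b ⇒ ∅  — Q cannot continue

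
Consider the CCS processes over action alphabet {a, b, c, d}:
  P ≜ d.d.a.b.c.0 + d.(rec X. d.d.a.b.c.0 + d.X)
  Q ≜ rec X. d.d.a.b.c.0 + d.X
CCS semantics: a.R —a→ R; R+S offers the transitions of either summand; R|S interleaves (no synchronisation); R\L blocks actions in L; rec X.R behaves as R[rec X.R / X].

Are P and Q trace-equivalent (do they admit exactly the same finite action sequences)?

traces(P) = traces(Q)

Reachable graph of P (7 states):
  u0 = d.d.a.b.c.0 + d.(rec X. d.d.a.b.c.0 + d.X) → --d--▸ u1, --d--▸ u2
  u1 = d.a.b.c.0 → --d--▸ u3
  u2 = rec X. d.d.a.b.c.0 + d.X → --d--▸ u1, --d--▸ u2
  u3 = a.b.c.0 → --a--▸ u4
  u4 = b.c.0 → --b--▸ u5
  u5 = c.0 → --c--▸ u6
  u6 = 0 → ·
Reachable graph of Q (6 states):
  v0 = rec X. d.d.a.b.c.0 + d.X → --d--▸ v0, --d--▸ v1
  v1 = d.a.b.c.0 → --d--▸ v2
  v2 = a.b.c.0 → --a--▸ v3
  v3 = b.c.0 → --b--▸ v4
  v4 = c.0 → --c--▸ v5
  v5 = 0 → ·
Partition-refinement fixed point:
  B0 = {u0, u2, v0}
  B1 = {u1, v1}
  B2 = {u3, v2}
  B3 = {u4, v3}
  B4 = {u5, v4}
  B5 = {u6, v5}
u0 ∈ B0, v0 ∈ B0 → same block
Bisimilar ⇒ trace-equivalent.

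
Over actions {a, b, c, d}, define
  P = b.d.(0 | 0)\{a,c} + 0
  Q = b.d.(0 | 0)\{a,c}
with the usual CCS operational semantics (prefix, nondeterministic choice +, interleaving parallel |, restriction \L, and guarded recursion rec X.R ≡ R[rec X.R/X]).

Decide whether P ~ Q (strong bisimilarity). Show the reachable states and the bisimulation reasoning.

P's transition system — 3 states:
  s0 = b.d.(0 | 0)\{a,c} + 0 | —b→ s1
  s1 = d.(0 | 0)\{a,c} | —d→ s2
  s2 = (0 | 0)\{a,c} | ∅
Q's transition system — 3 states:
  t0 = b.d.(0 | 0)\{a,c} | —b→ t1
  t1 = d.(0 | 0)\{a,c} | —d→ t2
  t2 = (0 | 0)\{a,c} | ∅
Partition-refinement fixed point:
  B0 = {s0, t0}
  B1 = {s1, t1}
  B2 = {s2, t2}
s0 ∈ B0, t0 ∈ B0 → same block

YES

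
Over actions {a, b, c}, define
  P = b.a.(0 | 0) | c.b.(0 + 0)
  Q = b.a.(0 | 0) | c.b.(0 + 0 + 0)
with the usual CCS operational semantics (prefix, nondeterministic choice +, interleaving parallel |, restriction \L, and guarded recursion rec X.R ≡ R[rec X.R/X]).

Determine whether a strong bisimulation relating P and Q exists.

P's transition system — 9 states:
  u0 = b.a.(0 | 0) | c.b.(0 + 0) has moves -b-> u1, -c-> u2
  u1 = a.(0 | 0) | c.b.(0 + 0) has moves -a-> u3, -c-> u4
  u2 = b.a.(0 | 0) | b.(0 + 0) has moves -b-> u4, -b-> u5
  u3 = 0 | 0 | c.b.(0 + 0) has moves -c-> u6
  u4 = a.(0 | 0) | b.(0 + 0) has moves -a-> u6, -b-> u7
  u5 = b.a.(0 | 0) | (0 + 0) has moves -b-> u7
  u6 = 0 | 0 | b.(0 + 0) has moves -b-> u8
  u7 = a.(0 | 0) | (0 + 0) has moves -a-> u8
  u8 = 0 | 0 | (0 + 0) has moves (no moves)
Q's transition system — 9 states:
  v0 = b.a.(0 | 0) | c.b.(0 + 0 + 0) has moves -b-> v1, -c-> v2
  v1 = a.(0 | 0) | c.b.(0 + 0 + 0) has moves -a-> v3, -c-> v4
  v2 = b.a.(0 | 0) | b.(0 + 0 + 0) has moves -b-> v4, -b-> v5
  v3 = 0 | 0 | c.b.(0 + 0 + 0) has moves -c-> v6
  v4 = a.(0 | 0) | b.(0 + 0 + 0) has moves -a-> v6, -b-> v7
  v5 = b.a.(0 | 0) | (0 + 0 + 0) has moves -b-> v7
  v6 = 0 | 0 | b.(0 + 0 + 0) has moves -b-> v8
  v7 = a.(0 | 0) | (0 + 0 + 0) has moves -a-> v8
  v8 = 0 | 0 | (0 + 0 + 0) has moves (no moves)
Coarsest stable partition (strong bisimilarity classes):
  B0 = {u0, v0}
  B1 = {u1, v1}
  B2 = {u3, v3}
  B3 = {u6, v6}
  B4 = {u8, v8}
  B5 = {u4, v4}
  B6 = {u7, v7}
  B7 = {u2, v2}
  B8 = {u5, v5}
u0 ∈ B0, v0 ∈ B0 → same block

bisimilar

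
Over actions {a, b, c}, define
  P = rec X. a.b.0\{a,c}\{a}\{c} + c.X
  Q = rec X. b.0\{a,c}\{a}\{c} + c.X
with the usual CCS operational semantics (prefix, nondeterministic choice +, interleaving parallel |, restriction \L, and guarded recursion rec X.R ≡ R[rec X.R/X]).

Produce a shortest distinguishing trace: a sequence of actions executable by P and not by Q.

P's transition system — 3 states:
  p0 = rec X. a.b.0\{a,c}\{a}\{c} + c.X ⊢ -a-> p1, -c-> p0
  p1 = b.0\{a,c}\{a}\{c} ⊢ -b-> p2
  p2 = 0\{a,c}\{a}\{c} ⊢ ∅
Q's transition system — 2 states:
  q0 = rec X. b.0\{a,c}\{a}\{c} + c.X ⊢ -b-> q1, -c-> q0
  q1 = 0\{a,c}\{a}\{c} ⊢ ∅
Trace ⟨a⟩ through P, begin at {p0}:
  after a @ step 1: {p1}
  P completes σ.
Trace ⟨a⟩ through Q, begin at {q0}:
  after a @ step 1: ∅  — Q cannot continue

a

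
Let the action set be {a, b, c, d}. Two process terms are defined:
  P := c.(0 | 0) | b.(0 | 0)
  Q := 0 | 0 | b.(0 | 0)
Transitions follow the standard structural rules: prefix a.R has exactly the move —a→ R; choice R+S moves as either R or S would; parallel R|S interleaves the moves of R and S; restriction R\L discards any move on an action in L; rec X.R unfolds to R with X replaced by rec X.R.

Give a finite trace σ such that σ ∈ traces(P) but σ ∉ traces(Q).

P's transition system — 4 states:
  m0 = c.(0 | 0) | b.(0 | 0) | ··b··> m1, ··c··> m2
  m1 = c.(0 | 0) | (0 | 0) | ··c··> m3
  m2 = 0 | 0 | b.(0 | 0) | ··b··> m3
  m3 = 0 | 0 | (0 | 0) | ∅
Q's transition system — 2 states:
  n0 = 0 | 0 | b.(0 | 0) | ··b··> n1
  n1 = 0 | 0 | (0 | 0) | ∅
Trace ⟨c⟩ through P, begin at {m0}:
  step 1 (c): {m2}
  ✓ P
Trace ⟨c⟩ through Q, begin at {n0}:
  step 1 (c): ∅  — Q cannot continue

c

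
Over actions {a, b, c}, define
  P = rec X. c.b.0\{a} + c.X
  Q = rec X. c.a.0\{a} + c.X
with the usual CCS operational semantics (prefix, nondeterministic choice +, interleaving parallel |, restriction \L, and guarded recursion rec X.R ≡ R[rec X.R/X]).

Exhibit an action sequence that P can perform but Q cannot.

P's transition system — 3 states:
  u0 = rec X. c.b.0\{a} + c.X → --c--▸ u0, --c--▸ u1
  u1 = b.0\{a} → --b--▸ u2
  u2 = 0\{a} → (no moves)
Q's transition system — 3 states:
  v0 = rec X. c.a.0\{a} + c.X → --c--▸ v0, --c--▸ v1
  v1 = a.0\{a} → --a--▸ v2
  v2 = 0\{a} → (no moves)
Run σ = ⟨cb⟩ on P: start {u0}
  after c @ step 1: {u0, u1}
  after b @ step 2: {u2}
  ✓ P
Run σ = ⟨cb⟩ on Q: start {v0}
  after c @ step 1: {v0, v1}
  after b @ step 2: ∅  — Q cannot continue

cb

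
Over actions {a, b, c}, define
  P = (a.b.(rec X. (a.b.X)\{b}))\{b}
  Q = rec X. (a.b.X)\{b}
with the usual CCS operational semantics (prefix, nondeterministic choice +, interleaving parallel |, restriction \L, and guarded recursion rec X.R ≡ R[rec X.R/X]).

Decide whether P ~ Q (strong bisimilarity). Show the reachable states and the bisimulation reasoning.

P ~ Q

LTS(P): 2 reachable states
  m0 = (a.b.(rec X. (a.b.X)\{b}))\{b} :: --a--▸ m1
  m1 = (b.(rec X. (a.b.X)\{b}))\{b} :: stopped
LTS(Q): 2 reachable states
  n0 = rec X. (a.b.X)\{b} :: --a--▸ n1
  n1 = (b.(rec X. (a.b.X)\{b}))\{b} :: stopped
Coarsest stable partition (strong bisimilarity classes):
  B0 = {m0, n0}
  B1 = {m1, n1}
m0 ∈ B0, n0 ∈ B0 → same block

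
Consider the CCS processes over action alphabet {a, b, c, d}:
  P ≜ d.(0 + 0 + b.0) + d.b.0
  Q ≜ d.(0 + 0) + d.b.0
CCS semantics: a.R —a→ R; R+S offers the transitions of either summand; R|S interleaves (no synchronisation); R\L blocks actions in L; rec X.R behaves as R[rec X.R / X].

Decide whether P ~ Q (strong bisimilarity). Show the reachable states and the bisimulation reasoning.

P's transition system — 4 states:
  p0 = d.(0 + 0 + b.0) + d.b.0 has moves -d-> p1, -d-> p2
  p1 = 0 + 0 + b.0 has moves -b-> p3
  p2 = b.0 has moves -b-> p3
  p3 = 0 has moves stopped
Q's transition system — 4 states:
  q0 = d.(0 + 0) + d.b.0 has moves -d-> q1, -d-> q2
  q1 = 0 + 0 has moves stopped
  q2 = b.0 has moves -b-> q3
  q3 = 0 has moves stopped
Coarsest stable partition (strong bisimilarity classes):
  B0 = {p0}
  B1 = {p1, p2, q2}
  B2 = {p3, q1, q3}
  B3 = {q0}
p0 ∈ B0, q0 ∈ B3 → different blocks

not bisimilar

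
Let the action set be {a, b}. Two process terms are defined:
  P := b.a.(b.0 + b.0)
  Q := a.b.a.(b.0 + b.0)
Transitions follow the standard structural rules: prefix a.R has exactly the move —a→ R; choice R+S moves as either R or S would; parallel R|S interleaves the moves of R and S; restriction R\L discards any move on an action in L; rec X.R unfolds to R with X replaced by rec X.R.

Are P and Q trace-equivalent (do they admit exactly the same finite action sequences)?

LTS(P): 4 reachable states
  s0 = b.a.(b.0 + b.0) → ··b··> s1
  s1 = a.(b.0 + b.0) → ··a··> s2
  s2 = b.0 + b.0 → ··b··> s3
  s3 = 0 → ∅
LTS(Q): 5 reachable states
  t0 = a.b.a.(b.0 + b.0) → ··a··> t1
  t1 = b.a.(b.0 + b.0) → ··b··> t2
  t2 = a.(b.0 + b.0) → ··a··> t3
  t3 = b.0 + b.0 → ··b··> t4
  t4 = 0 → ∅
Run σ = ⟨b⟩ on P: start {s0}
  step 1 (b): {s1}
  ✓ P
Run σ = ⟨b⟩ on Q: start {t0}
  step 1 (b): no successor for Q

trace-distinct — witness ⟨b⟩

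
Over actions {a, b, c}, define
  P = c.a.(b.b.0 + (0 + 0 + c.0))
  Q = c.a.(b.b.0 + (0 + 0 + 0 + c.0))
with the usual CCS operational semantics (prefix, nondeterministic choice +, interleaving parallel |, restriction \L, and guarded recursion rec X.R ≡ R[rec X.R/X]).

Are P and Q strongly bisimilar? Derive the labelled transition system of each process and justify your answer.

Reachable graph of P (5 states):
  m0 = c.a.(b.b.0 + (0 + 0 + c.0)) ⊢ =c=> m1
  m1 = a.(b.b.0 + (0 + 0 + c.0)) ⊢ =a=> m2
  m2 = b.b.0 + (0 + 0 + c.0) ⊢ =b=> m3, =c=> m4
  m3 = b.0 ⊢ =b=> m4
  m4 = 0 ⊢ ·
Reachable graph of Q (5 states):
  n0 = c.a.(b.b.0 + (0 + 0 + 0 + c.0)) ⊢ =c=> n1
  n1 = a.(b.b.0 + (0 + 0 + 0 + c.0)) ⊢ =a=> n2
  n2 = b.b.0 + (0 + 0 + 0 + c.0) ⊢ =b=> n3, =c=> n4
  n3 = b.0 ⊢ =b=> n4
  n4 = 0 ⊢ ·
Coarsest stable partition (strong bisimilarity classes):
  B0 = {m0, n0}
  B1 = {m1, n1}
  B2 = {m2, n2}
  B3 = {m3, n3}
  B4 = {m4, n4}
m0 ∈ B0, n0 ∈ B0 → same block

bisimilar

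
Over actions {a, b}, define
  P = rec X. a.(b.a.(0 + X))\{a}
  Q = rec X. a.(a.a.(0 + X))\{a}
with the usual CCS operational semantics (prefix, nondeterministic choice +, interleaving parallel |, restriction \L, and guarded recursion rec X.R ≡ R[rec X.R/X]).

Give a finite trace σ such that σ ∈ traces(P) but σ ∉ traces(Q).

ab

Reachable graph of P (3 states):
  p0 = rec X. a.(b.a.(0 + X))\{a} ⊢ --a--▸ p1
  p1 = (b.a.(0 + (rec X. a.(b.a.(0 + X))\{a})))\{a} ⊢ --b--▸ p2
  p2 = (a.(0 + (rec X. a.(b.a.(0 + X))\{a})))\{a} ⊢ deadlocked
Reachable graph of Q (2 states):
  q0 = rec X. a.(a.a.(0 + X))\{a} ⊢ --a--▸ q1
  q1 = (a.a.(0 + (rec X. a.(a.a.(0 + X))\{a})))\{a} ⊢ deadlocked
Run σ = ⟨ab⟩ on P: start {p0}
  step 1 (a): {p1}
  step 2 (b): {p2}
  ✓ P
Run σ = ⟨ab⟩ on Q: start {q0}
  step 1 (a): {q1}
  step 2 (b): no successor for Q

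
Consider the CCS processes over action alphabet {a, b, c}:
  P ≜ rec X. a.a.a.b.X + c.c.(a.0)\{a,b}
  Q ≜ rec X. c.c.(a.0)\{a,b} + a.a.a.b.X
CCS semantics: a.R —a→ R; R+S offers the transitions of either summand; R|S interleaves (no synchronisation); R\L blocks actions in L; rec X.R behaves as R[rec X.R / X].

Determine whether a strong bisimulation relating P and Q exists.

bisimilar

P's transition system — 6 states:
  u0 = rec X. a.a.a.b.X + c.c.(a.0)\{a,b} → —a→ u1, —c→ u2
  u1 = a.a.b.(rec X. a.a.a.b.X + c.c.(a.0)\{a,b}) → —a→ u3
  u2 = c.(a.0)\{a,b} → —c→ u4
  u3 = a.b.(rec X. a.a.a.b.X + c.c.(a.0)\{a,b}) → —a→ u5
  u4 = (a.0)\{a,b} → (no moves)
  u5 = b.(rec X. a.a.a.b.X + c.c.(a.0)\{a,b}) → —b→ u0
Q's transition system — 6 states:
  v0 = rec X. c.c.(a.0)\{a,b} + a.a.a.b.X → —a→ v1, —c→ v2
  v1 = a.a.b.(rec X. c.c.(a.0)\{a,b} + a.a.a.b.X) → —a→ v3
  v2 = c.(a.0)\{a,b} → —c→ v4
  v3 = a.b.(rec X. c.c.(a.0)\{a,b} + a.a.a.b.X) → —a→ v5
  v4 = (a.0)\{a,b} → (no moves)
  v5 = b.(rec X. c.c.(a.0)\{a,b} + a.a.a.b.X) → —b→ v0
Coarsest stable partition (strong bisimilarity classes):
  B0 = {u0, v0}
  B1 = {u2, v2}
  B2 = {u4, v4}
  B3 = {u1, v1}
  B4 = {u3, v3}
  B5 = {u5, v5}
u0 ∈ B0, v0 ∈ B0 → same block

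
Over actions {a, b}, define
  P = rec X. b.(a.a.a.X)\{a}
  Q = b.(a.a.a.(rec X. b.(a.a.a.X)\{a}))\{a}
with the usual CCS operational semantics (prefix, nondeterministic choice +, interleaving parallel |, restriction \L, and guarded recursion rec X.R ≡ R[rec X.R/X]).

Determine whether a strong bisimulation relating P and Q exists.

Reachable graph of P (2 states):
  p0 = rec X. b.(a.a.a.X)\{a} ⊢ =b=> p1
  p1 = (a.a.a.(rec X. b.(a.a.a.X)\{a}))\{a} ⊢ ∅
Reachable graph of Q (2 states):
  q0 = b.(a.a.a.(rec X. b.(a.a.a.X)\{a}))\{a} ⊢ =b=> q1
  q1 = (a.a.a.(rec X. b.(a.a.a.X)\{a}))\{a} ⊢ ∅
Partition-refinement fixed point:
  B0 = {p0, q0}
  B1 = {p1, q1}
p0 ∈ B0, q0 ∈ B0 → same block

P ~ Q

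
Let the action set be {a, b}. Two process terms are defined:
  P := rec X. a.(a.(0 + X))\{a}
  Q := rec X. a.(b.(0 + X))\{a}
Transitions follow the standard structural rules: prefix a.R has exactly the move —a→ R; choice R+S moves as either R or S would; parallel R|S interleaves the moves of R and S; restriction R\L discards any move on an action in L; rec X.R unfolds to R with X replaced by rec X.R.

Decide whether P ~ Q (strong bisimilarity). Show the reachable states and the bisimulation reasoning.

P's transition system — 2 states:
  p0 = rec X. a.(a.(0 + X))\{a} | —a→ p1
  p1 = (a.(0 + (rec X. a.(a.(0 + X))\{a})))\{a} | stopped
Q's transition system — 3 states:
  q0 = rec X. a.(b.(0 + X))\{a} | —a→ q1
  q1 = (b.(0 + (rec X. a.(b.(0 + X))\{a})))\{a} | —b→ q2
  q2 = (0 + (rec X. a.(b.(0 + X))\{a}))\{a} | stopped
Coarsest stable partition (strong bisimilarity classes):
  B0 = {p0}
  B1 = {p1, q2}
  B2 = {q0}
  B3 = {q1}
p0 ∈ B0, q0 ∈ B2 → different blocks

NO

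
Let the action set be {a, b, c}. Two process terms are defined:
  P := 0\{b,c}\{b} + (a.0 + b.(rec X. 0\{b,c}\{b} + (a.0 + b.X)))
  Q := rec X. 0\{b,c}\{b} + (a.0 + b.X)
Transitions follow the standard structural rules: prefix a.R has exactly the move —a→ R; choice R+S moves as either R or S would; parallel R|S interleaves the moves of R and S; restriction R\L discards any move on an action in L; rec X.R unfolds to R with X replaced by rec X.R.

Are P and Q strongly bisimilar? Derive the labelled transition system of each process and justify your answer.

Reachable graph of P (3 states):
  p0 = 0\{b,c}\{b} + (a.0 + b.(rec X. 0\{b,c}\{b} + (a.0 + b.X))) | --a--▸ p1, --b--▸ p2
  p1 = 0 | deadlocked
  p2 = rec X. 0\{b,c}\{b} + (a.0 + b.X) | --a--▸ p1, --b--▸ p2
Reachable graph of Q (2 states):
  q0 = rec X. 0\{b,c}\{b} + (a.0 + b.X) | --a--▸ q1, --b--▸ q0
  q1 = 0 | deadlocked
Partition-refinement fixed point:
  B0 = {p0, p2, q0}
  B1 = {p1, q1}
p0 ∈ B0, q0 ∈ B0 → same block

YES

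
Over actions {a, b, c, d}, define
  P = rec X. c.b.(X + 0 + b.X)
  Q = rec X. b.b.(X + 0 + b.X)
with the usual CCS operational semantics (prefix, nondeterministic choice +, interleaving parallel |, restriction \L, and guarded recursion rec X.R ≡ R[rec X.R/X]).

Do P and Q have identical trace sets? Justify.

Reachable graph of P (3 states):
  s0 = rec X. c.b.(X + 0 + b.X) → --c--▸ s1
  s1 = b.((rec X. c.b.(X + 0 + b.X)) + 0 + b.(rec X. c.b.(X + 0 + b.X))) → --b--▸ s2
  s2 = (rec X. c.b.(X + 0 + b.X)) + 0 + b.(rec X. c.b.(X + 0 + b.X)) → --b--▸ s0, --c--▸ s1
Reachable graph of Q (3 states):
  t0 = rec X. b.b.(X + 0 + b.X) → --b--▸ t1
  t1 = b.((rec X. b.b.(X + 0 + b.X)) + 0 + b.(rec X. b.b.(X + 0 + b.X))) → --b--▸ t2
  t2 = (rec X. b.b.(X + 0 + b.X)) + 0 + b.(rec X. b.b.(X + 0 + b.X)) → --b--▸ t0, --b--▸ t1
Run σ = ⟨c⟩ on P: start {s0}
  step 1 (c): {s1}
  P completes σ.
Run σ = ⟨c⟩ on Q: start {t0}
  step 1 (c): ∅ (Q stuck)

traces(P) ≠ traces(Q) — witness ⟨c⟩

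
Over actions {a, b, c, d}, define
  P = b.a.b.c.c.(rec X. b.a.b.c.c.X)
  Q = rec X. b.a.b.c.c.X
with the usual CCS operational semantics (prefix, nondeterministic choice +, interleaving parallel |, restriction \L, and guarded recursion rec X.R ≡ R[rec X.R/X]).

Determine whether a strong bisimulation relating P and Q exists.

YES

P's transition system — 6 states:
  u0 = b.a.b.c.c.(rec X. b.a.b.c.c.X) :: -b-> u1
  u1 = a.b.c.c.(rec X. b.a.b.c.c.X) :: -a-> u2
  u2 = b.c.c.(rec X. b.a.b.c.c.X) :: -b-> u3
  u3 = c.c.(rec X. b.a.b.c.c.X) :: -c-> u4
  u4 = c.(rec X. b.a.b.c.c.X) :: -c-> u5
  u5 = rec X. b.a.b.c.c.X :: -b-> u1
Q's transition system — 5 states:
  v0 = rec X. b.a.b.c.c.X :: -b-> v1
  v1 = a.b.c.c.(rec X. b.a.b.c.c.X) :: -a-> v2
  v2 = b.c.c.(rec X. b.a.b.c.c.X) :: -b-> v3
  v3 = c.c.(rec X. b.a.b.c.c.X) :: -c-> v4
  v4 = c.(rec X. b.a.b.c.c.X) :: -c-> v0
Partition-refinement fixed point:
  B0 = {u0, u5, v0}
  B1 = {u1, v1}
  B2 = {u2, v2}
  B3 = {u3, v3}
  B4 = {u4, v4}
u0 ∈ B0, v0 ∈ B0 → same block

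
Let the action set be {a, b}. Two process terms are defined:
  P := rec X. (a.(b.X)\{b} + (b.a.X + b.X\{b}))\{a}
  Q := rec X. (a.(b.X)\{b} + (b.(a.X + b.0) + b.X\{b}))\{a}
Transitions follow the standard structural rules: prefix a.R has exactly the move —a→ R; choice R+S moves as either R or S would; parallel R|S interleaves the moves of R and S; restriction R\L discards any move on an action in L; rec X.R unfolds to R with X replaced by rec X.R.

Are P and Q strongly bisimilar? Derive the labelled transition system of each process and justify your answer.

P's transition system — 3 states:
  p0 = rec X. (a.(b.X)\{b} + (b.a.X + b.X\{b}))\{a} has moves =b=> p1, =b=> p2
  p1 = (a.(rec X. (a.(b.X)\{b} + (b.a.X + b.X\{b}))\{a}))\{a} has moves (no moves)
  p2 = (rec X. (a.(b.X)\{b} + (b.a.X + b.X\{b}))\{a})\{b}\{a} has moves (no moves)
Q's transition system — 4 states:
  q0 = rec X. (a.(b.X)\{b} + (b.(a.X + b.0) + b.X\{b}))\{a} has moves =b=> q1, =b=> q2
  q1 = (a.(rec X. (a.(b.X)\{b} + (b.(a.X + b.0) + b.X\{b}))\{a}) + b.0)\{a} has moves =b=> q3
  q2 = (rec X. (a.(b.X)\{b} + (b.(a.X + b.0) + b.X\{b}))\{a})\{b}\{a} has moves (no moves)
  q3 = 0\{a} has moves (no moves)
Bisimilarity quotient blocks:
  B0 = {p0, q1}
  B1 = {p1, p2, q2, q3}
  B2 = {q0}
p0 ∈ B0, q0 ∈ B2 → different blocks

NO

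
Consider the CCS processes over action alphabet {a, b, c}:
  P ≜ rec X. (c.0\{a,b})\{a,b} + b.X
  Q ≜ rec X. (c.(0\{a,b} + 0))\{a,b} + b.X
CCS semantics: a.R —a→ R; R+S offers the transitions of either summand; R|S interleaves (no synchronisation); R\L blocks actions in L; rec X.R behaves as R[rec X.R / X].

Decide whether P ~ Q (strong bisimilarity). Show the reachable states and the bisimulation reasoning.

LTS(P): 2 reachable states
  s0 = rec X. (c.0\{a,b})\{a,b} + b.X :: =b=> s0, =c=> s1
  s1 = 0\{a,b}\{a,b} :: (no moves)
LTS(Q): 2 reachable states
  t0 = rec X. (c.(0\{a,b} + 0))\{a,b} + b.X :: =b=> t0, =c=> t1
  t1 = (0\{a,b} + 0)\{a,b} :: (no moves)
Bisimilarity quotient blocks:
  B0 = {s0, t0}
  B1 = {s1, t1}
s0 ∈ B0, t0 ∈ B0 → same block

YES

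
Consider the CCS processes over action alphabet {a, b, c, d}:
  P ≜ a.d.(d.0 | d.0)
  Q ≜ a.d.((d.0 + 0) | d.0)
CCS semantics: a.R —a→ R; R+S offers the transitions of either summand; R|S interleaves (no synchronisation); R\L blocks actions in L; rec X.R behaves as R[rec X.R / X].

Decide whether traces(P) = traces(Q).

traces(P) = traces(Q)

Reachable graph of P (6 states):
  p0 = a.d.(d.0 | d.0) has moves —a→ p1
  p1 = d.(d.0 | d.0) has moves —d→ p2
  p2 = d.0 | d.0 has moves —d→ p3, —d→ p4
  p3 = 0 | d.0 has moves —d→ p5
  p4 = d.0 | 0 has moves —d→ p5
  p5 = 0 | 0 has moves (no moves)
Reachable graph of Q (6 states):
  q0 = a.d.((d.0 + 0) | d.0) has moves —a→ q1
  q1 = d.((d.0 + 0) | d.0) has moves —d→ q2
  q2 = (d.0 + 0) | d.0 has moves —d→ q3, —d→ q4
  q3 = (d.0 + 0) | 0 has moves —d→ q5
  q4 = 0 | d.0 has moves —d→ q5
  q5 = 0 | 0 has moves (no moves)
Coarsest stable partition (strong bisimilarity classes):
  B0 = {p0, q0}
  B1 = {p1, q1}
  B2 = {p2, q2}
  B3 = {p3, p4, q3, q4}
  B4 = {p5, q5}
p0 ∈ B0, q0 ∈ B0 → same block
Bisimilar ⇒ trace-equivalent.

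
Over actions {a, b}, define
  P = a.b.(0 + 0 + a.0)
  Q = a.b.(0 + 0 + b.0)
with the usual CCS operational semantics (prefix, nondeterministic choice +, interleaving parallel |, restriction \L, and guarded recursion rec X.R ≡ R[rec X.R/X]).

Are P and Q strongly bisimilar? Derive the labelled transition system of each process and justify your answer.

P ≁ Q

Reachable graph of P (4 states):
  m0 = a.b.(0 + 0 + a.0) ⊢ —a→ m1
  m1 = b.(0 + 0 + a.0) ⊢ —b→ m2
  m2 = 0 + 0 + a.0 ⊢ —a→ m3
  m3 = 0 ⊢ ∅
Reachable graph of Q (4 states):
  n0 = a.b.(0 + 0 + b.0) ⊢ —a→ n1
  n1 = b.(0 + 0 + b.0) ⊢ —b→ n2
  n2 = 0 + 0 + b.0 ⊢ —b→ n3
  n3 = 0 ⊢ ∅
Partition-refinement fixed point:
  B0 = {m0}
  B1 = {m1}
  B2 = {m2}
  B3 = {m3, n3}
  B4 = {n0}
  B5 = {n1}
  B6 = {n2}
m0 ∈ B0, n0 ∈ B4 → different blocks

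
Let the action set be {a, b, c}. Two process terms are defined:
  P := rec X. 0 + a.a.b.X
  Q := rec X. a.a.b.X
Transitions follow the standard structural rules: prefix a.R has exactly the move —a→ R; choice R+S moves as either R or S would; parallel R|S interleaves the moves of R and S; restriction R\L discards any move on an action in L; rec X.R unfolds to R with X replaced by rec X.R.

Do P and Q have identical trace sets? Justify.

YES

P's transition system — 3 states:
  p0 = rec X. 0 + a.a.b.X → ··a··> p1
  p1 = a.b.(rec X. 0 + a.a.b.X) → ··a··> p2
  p2 = b.(rec X. 0 + a.a.b.X) → ··b··> p0
Q's transition system — 3 states:
  q0 = rec X. a.a.b.X → ··a··> q1
  q1 = a.b.(rec X. a.a.b.X) → ··a··> q2
  q2 = b.(rec X. a.a.b.X) → ··b··> q0
Bisimilarity quotient blocks:
  B0 = {p0, q0}
  B1 = {p1, q1}
  B2 = {p2, q2}
p0 ∈ B0, q0 ∈ B0 → same block
Bisimilar ⇒ trace-equivalent.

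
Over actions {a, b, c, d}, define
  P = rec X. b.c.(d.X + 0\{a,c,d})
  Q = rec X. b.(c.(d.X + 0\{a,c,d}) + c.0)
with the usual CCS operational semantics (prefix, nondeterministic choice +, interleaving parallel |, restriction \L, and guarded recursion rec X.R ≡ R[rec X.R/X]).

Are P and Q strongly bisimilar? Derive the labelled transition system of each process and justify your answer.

LTS(P): 3 reachable states
  p0 = rec X. b.c.(d.X + 0\{a,c,d}) | —b→ p1
  p1 = c.(d.(rec X. b.c.(d.X + 0\{a,c,d})) + 0\{a,c,d}) | —c→ p2
  p2 = d.(rec X. b.c.(d.X + 0\{a,c,d})) + 0\{a,c,d} | —d→ p0
LTS(Q): 4 reachable states
  q0 = rec X. b.(c.(d.X + 0\{a,c,d}) + c.0) | —b→ q1
  q1 = c.(d.(rec X. b.(c.(d.X + 0\{a,c,d}) + c.0)) + 0\{a,c,d}) + c.0 | —c→ q2, —c→ q3
  q2 = 0 | ∅
  q3 = d.(rec X. b.(c.(d.X + 0\{a,c,d}) + c.0)) + 0\{a,c,d} | —d→ q0
Partition-refinement fixed point:
  B0 = {p0}
  B1 = {p1}
  B2 = {p2}
  B3 = {q0}
  B4 = {q1}
  B5 = {q3}
  B6 = {q2}
p0 ∈ B0, q0 ∈ B3 → different blocks

NO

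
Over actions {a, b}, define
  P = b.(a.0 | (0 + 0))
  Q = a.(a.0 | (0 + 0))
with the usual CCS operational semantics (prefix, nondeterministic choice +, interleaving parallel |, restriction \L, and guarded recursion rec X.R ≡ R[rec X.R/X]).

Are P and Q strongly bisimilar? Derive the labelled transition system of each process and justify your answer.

NO

Reachable graph of P (3 states):
  s0 = b.(a.0 | (0 + 0)) → =b=> s1
  s1 = a.0 | (0 + 0) → =a=> s2
  s2 = 0 | (0 + 0) → ∅
Reachable graph of Q (3 states):
  t0 = a.(a.0 | (0 + 0)) → =a=> t1
  t1 = a.0 | (0 + 0) → =a=> t2
  t2 = 0 | (0 + 0) → ∅
Bisimilarity quotient blocks:
  B0 = {s0}
  B1 = {s1, t1}
  B2 = {s2, t2}
  B3 = {t0}
s0 ∈ B0, t0 ∈ B3 → different blocks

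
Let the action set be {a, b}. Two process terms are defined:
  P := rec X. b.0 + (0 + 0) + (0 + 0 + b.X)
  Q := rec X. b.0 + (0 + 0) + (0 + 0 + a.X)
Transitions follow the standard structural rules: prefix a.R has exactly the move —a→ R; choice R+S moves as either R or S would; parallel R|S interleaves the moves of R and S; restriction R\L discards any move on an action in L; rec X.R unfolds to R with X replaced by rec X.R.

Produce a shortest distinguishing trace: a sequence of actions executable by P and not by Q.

P's transition system — 2 states:
  s0 = rec X. b.0 + (0 + 0) + (0 + 0 + b.X) → =b=> s0, =b=> s1
  s1 = 0 → (no moves)
Q's transition system — 2 states:
  t0 = rec X. b.0 + (0 + 0) + (0 + 0 + a.X) → =a=> t0, =b=> t1
  t1 = 0 → (no moves)
Run σ = ⟨bb⟩ on P: start {s0}
  after b @ step 1: {s0, s1}
  after b @ step 2: {s0, s1}
  P completes σ.
Run σ = ⟨bb⟩ on Q: start {t0}
  after b @ step 1: {t1}
  after b @ step 2: ∅ (Q stuck)

bb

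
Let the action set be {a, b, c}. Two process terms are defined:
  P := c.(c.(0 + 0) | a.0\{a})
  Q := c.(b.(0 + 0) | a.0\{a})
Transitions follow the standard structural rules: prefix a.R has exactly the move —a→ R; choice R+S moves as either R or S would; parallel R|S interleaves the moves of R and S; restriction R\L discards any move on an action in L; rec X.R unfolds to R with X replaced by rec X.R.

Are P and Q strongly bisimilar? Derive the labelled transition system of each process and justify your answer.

Reachable graph of P (5 states):
  p0 = c.(c.(0 + 0) | a.0\{a}) ⊢ ··c··> p1
  p1 = c.(0 + 0) | a.0\{a} ⊢ ··a··> p2, ··c··> p3
  p2 = c.(0 + 0) | 0\{a} ⊢ ··c··> p4
  p3 = (0 + 0) | a.0\{a} ⊢ ··a··> p4
  p4 = (0 + 0) | 0\{a} ⊢ deadlocked
Reachable graph of Q (5 states):
  q0 = c.(b.(0 + 0) | a.0\{a}) ⊢ ··c··> q1
  q1 = b.(0 + 0) | a.0\{a} ⊢ ··a··> q2, ··b··> q3
  q2 = b.(0 + 0) | 0\{a} ⊢ ··b··> q4
  q3 = (0 + 0) | a.0\{a} ⊢ ··a··> q4
  q4 = (0 + 0) | 0\{a} ⊢ deadlocked
Partition-refinement fixed point:
  B0 = {p0}
  B1 = {p1}
  B2 = {p2}
  B3 = {p4, q4}
  B4 = {p3, q3}
  B5 = {q0}
  B6 = {q1}
  B7 = {q2}
p0 ∈ B0, q0 ∈ B5 → different blocks

P ≁ Q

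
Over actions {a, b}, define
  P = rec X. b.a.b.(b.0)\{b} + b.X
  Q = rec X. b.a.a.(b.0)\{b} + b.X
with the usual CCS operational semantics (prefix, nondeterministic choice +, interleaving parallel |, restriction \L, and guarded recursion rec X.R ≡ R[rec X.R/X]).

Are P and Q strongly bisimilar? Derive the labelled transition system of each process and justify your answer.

Reachable graph of P (4 states):
  s0 = rec X. b.a.b.(b.0)\{b} + b.X → ··b··> s0, ··b··> s1
  s1 = a.b.(b.0)\{b} → ··a··> s2
  s2 = b.(b.0)\{b} → ··b··> s3
  s3 = (b.0)\{b} → stopped
Reachable graph of Q (4 states):
  t0 = rec X. b.a.a.(b.0)\{b} + b.X → ··b··> t0, ··b··> t1
  t1 = a.a.(b.0)\{b} → ··a··> t2
  t2 = a.(b.0)\{b} → ··a··> t3
  t3 = (b.0)\{b} → stopped
Bisimilarity quotient blocks:
  B0 = {s0}
  B1 = {s1}
  B2 = {s2}
  B3 = {s3, t3}
  B4 = {t0}
  B5 = {t1}
  B6 = {t2}
s0 ∈ B0, t0 ∈ B4 → different blocks

P ≁ Q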